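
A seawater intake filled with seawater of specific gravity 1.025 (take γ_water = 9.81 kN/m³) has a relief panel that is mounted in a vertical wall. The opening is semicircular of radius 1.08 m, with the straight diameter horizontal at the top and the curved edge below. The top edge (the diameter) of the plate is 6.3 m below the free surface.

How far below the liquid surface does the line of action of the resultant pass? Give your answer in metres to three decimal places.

γ = 1.025 × 9.81 = 10.05525 kN/m³.
The centroid of a semicircle lies 4r/(3π) = 0.458366 m from the diameter, here below the top edge, so the centroid depth is h_c = 6.3 + 0.458366 = 6.75837 m.
A = πr²/2 = π × 1.08²/2 = 1.83218 m².
Resultant F = γ·h_c·A = 10.05525 × 6.75837 × 1.83218 = 124.51 kN.
I_c = (π/8 − 8/(9π))·r⁴ = 0.109757 × 1.08⁴ = 0.149323 m⁴.
Centre of pressure: y_p = y_c + I_c/(y_c·A) = 6.75837 + 0.149323/(6.75837 × 1.83218) = 6.75837 + 0.0120591 = 6.77043 m along the plane.

h_p = 6.770 m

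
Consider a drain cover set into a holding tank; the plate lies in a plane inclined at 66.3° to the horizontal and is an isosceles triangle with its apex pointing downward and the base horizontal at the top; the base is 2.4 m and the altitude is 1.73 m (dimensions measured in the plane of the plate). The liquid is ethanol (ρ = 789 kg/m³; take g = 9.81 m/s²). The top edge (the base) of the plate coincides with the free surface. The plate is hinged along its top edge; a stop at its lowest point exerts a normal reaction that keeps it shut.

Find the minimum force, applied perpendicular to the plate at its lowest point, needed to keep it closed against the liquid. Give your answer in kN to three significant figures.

γ = ρg = 789 × 9.81 / 1000 = 7.74009 kN/m³.
Let θ = 66.3° be the plate's angle to the horizontal; measure y along the incline from where the plane meets the free surface. Vertical depth h = y·sinθ with sinθ = 0.915663.
With the apex down, the centroid sits h/3 = 1.73/3 = 0.576667 m below the base (the top edge), so y_c = 0.576667 m and h_c = 0.576667 × 0.915663 = 0.528033 m.
A = ½ × 2.4 × 1.73 = 2.076 m².
Resultant F = γ·h_c·A = 7.74009 × 0.528033 × 2.076 = 8.48466 kN.
I_c = b·h³/36 = 2.4 × 1.73³/36 = 0.345181 m⁴.
Centre of pressure: y_p = y_c + I_c/(y_c·A) = 0.576667 + 0.345181/(0.576667 × 2.076) = 0.576667 + 0.288333 = 0.865 m along the plane.
The resultant acts 0.576667 + 0.288333 = 0.865 m (along the plate) below the hinge at the top edge, so the moment about the hinge is M = F × 0.865 = 8.48466 × 0.865 = 7.33923 kN·m.
A normal force at the bottom, 1.73 m from the hinge, must supply this moment: P = 7.33923/1.73 = 4.24233 kN.

P ≈ 4.24 kN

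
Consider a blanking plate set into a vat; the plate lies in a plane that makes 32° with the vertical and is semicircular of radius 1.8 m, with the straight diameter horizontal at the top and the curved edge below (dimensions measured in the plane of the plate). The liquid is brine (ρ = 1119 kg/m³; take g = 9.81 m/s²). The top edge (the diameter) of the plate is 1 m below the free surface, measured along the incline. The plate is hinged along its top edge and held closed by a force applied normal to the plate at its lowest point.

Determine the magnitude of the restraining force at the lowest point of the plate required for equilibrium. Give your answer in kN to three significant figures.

γ = ρg = 1119 × 9.81 / 1000 = 10.97739 kN/m³.
The plate makes 32° with the vertical, i.e. θ = 90° − 32° = 58° to the horizontal. Measuring y along the incline from the free-surface line, vertical depth h = y·sinθ with sinθ = 0.848048.
The centroid of a semicircle lies 4r/(3π) = 0.763944 m from the diameter, here below the top edge, so y_c = 1 + 0.763944 = 1.76394 m and h_c = 1.76394 × 0.848048 = 1.49591 m.
A = πr²/2 = π × 1.8²/2 = 5.08938 m².
Resultant F = γ·h_c·A = 10.97739 × 1.49591 × 5.08938 = 83.5737 kN.
I_c = (π/8 − 8/(9π))·r⁴ = 0.109757 × 1.8⁴ = 1.15219 m⁴.
Centre of pressure: y_p = y_c + I_c/(y_c·A) = 1.76394 + 1.15219/(1.76394 × 5.08938) = 1.76394 + 0.128344 = 1.89228 m along the plane.
The resultant acts 0.763944 + 0.128344 = 0.892288 m (along the plate) below the hinge at the top edge, so the moment about the hinge is M = F × 0.892288 = 83.5737 × 0.892288 = 74.5718 kN·m.
A normal force at the bottom, 1.8 m from the hinge, must supply this moment: P = 74.5718/1.8 = 41.4288 kN.

P ≈ 41.4 kN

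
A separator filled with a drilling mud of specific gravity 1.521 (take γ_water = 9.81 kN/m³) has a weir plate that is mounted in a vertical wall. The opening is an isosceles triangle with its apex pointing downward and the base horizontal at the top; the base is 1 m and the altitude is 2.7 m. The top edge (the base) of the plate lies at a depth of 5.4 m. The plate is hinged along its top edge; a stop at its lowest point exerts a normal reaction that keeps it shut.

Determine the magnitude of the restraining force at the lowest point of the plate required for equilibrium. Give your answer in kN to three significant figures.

P ≈ 45.3 kN

γ = 1.521 × 9.81 = 14.92101 kN/m³.
With the apex down, the centroid sits h/3 = 2.7/3 = 0.9 m below the base (the top edge), so the centroid depth is h_c = 5.4 + 0.9 = 6.3 m.
A = ½ × 1 × 2.7 = 1.35 m².
Resultant F = γ·h_c·A = 14.92101 × 6.3 × 1.35 = 126.903 kN.
I_c = b·h³/36 = 1 × 2.7³/36 = 0.54675 m⁴.
Centre of pressure: y_p = y_c + I_c/(y_c·A) = 6.3 + 0.54675/(6.3 × 1.35) = 6.3 + 0.0642857 = 6.36429 m along the plane.
The resultant acts 0.9 + 0.0642857 = 0.964286 m (along the plate) below the hinge at the top edge, so the moment about the hinge is M = F × 0.964286 = 126.903 × 0.964286 = 122.371 kN·m.
A normal force at the bottom, 2.7 m from the hinge, must supply this moment: P = 122.371/2.7 = 45.3226 kN.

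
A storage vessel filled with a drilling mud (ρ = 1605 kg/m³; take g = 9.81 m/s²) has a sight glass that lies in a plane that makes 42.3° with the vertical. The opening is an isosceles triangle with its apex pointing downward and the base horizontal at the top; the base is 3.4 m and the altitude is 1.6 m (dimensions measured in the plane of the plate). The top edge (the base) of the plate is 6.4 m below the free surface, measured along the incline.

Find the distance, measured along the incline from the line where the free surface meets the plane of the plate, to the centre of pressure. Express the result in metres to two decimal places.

y_p = 6.95 m

γ = ρg = 1605 × 9.81 / 1000 = 15.74505 kN/m³.
The plate makes 42.3° with the vertical, i.e. θ = 90° − 42.3° = 47.7° to the horizontal. Measuring y along the incline from the free-surface line, vertical depth h = y·sinθ with sinθ = 0.739631.
With the apex down, the centroid sits h/3 = 1.6/3 = 0.533333 m below the base (the top edge), so y_c = 6.4 + 0.533333 = 6.93333 m and h_c = 6.93333 × 0.739631 = 5.12811 m.
A = ½ × 3.4 × 1.6 = 2.72 m².
Resultant F = γ·h_c·A = 15.74505 × 5.12811 × 2.72 = 219.619 kN.
I_c = b·h³/36 = 3.4 × 1.6³/36 = 0.386844 m⁴.
Centre of pressure: y_p = y_c + I_c/(y_c·A) = 6.93333 + 0.386844/(6.93333 × 2.72) = 6.93333 + 0.0205128 = 6.95384 m along the plane.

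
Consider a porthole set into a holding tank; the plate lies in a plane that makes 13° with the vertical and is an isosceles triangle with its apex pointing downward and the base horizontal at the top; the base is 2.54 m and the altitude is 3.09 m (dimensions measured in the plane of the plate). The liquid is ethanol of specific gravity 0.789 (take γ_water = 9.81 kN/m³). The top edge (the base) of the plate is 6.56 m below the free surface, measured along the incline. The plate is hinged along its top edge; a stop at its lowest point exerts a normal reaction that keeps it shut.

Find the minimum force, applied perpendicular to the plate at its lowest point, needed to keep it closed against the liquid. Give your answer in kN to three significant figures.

γ = 0.789 × 9.81 = 7.74009 kN/m³.
The plate makes 13° with the vertical, i.e. θ = 90° − 13° = 77° to the horizontal. Measuring y along the incline from the free-surface line, vertical depth h = y·sinθ with sinθ = 0.974370.
With the apex down, the centroid sits h/3 = 3.09/3 = 1.03 m below the base (the top edge), so y_c = 6.56 + 1.03 = 7.59 m and h_c = 7.59 × 0.974370 = 7.39547 m.
A = ½ × 2.54 × 3.09 = 3.9243 m².
Resultant F = γ·h_c·A = 7.74009 × 7.39547 × 3.9243 = 224.633 kN.
I_c = b·h³/36 = 2.54 × 3.09³/36 = 2.08164 m⁴.
Centre of pressure: y_p = y_c + I_c/(y_c·A) = 7.59 + 2.08164/(7.59 × 3.9243) = 7.59 + 0.0698878 = 7.65989 m along the plane.
The resultant acts 1.03 + 0.0698878 = 1.09989 m (along the plate) below the hinge at the top edge, so the moment about the hinge is M = F × 1.09989 = 224.633 × 1.09989 = 247.072 kN·m.
A normal force at the bottom, 3.09 m from the hinge, must supply this moment: P = 247.072/3.09 = 79.9586 kN.

P ≈ 80.0 kN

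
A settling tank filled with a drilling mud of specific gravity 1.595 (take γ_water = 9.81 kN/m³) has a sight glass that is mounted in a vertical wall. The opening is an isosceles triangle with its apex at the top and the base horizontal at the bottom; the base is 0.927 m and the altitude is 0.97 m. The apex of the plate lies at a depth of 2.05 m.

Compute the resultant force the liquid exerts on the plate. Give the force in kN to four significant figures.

F ≈ 18.97 kN

γ = 1.595 × 9.81 = 15.64695 kN/m³.
With the apex up, the centroid sits 2h/3 = 2 × 0.97/3 = 0.646667 m below the apex, so the centroid depth is h_c = 2.05 + 0.646667 = 2.69667 m.
A = ½ × 0.927 × 0.97 = 0.449595 m².
Resultant F = γ·h_c·A = 15.64695 × 2.69667 × 0.449595 = 18.9705 kN.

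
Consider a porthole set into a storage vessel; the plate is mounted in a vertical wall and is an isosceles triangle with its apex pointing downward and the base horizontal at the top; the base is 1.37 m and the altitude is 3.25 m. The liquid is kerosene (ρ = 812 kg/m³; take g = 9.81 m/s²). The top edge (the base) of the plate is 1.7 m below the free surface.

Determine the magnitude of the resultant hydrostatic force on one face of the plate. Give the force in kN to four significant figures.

F ≈ 49.36 kN

γ = ρg = 812 × 9.81 / 1000 = 7.96572 kN/m³.
With the apex down, the centroid sits h/3 = 3.25/3 = 1.08333 m below the base (the top edge), so the centroid depth is h_c = 1.7 + 1.08333 = 2.78333 m.
A = ½ × 1.37 × 3.25 = 2.22625 m².
Resultant F = γ·h_c·A = 7.96572 × 2.78333 × 2.22625 = 49.3587 kN.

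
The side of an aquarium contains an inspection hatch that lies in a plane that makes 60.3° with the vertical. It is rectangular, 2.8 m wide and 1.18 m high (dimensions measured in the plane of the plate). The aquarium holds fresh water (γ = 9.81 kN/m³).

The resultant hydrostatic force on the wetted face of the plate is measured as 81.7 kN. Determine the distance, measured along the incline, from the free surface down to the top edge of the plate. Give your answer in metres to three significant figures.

y_top ≈ 4.50 m

γ = 9.81 kN/m³.
A = 2.8 × 1.18 = 3.304 m².
From F = γ·h_c·A, the centroid depth is h_c = 81.7/(9.81 × 3.304) = 2.52065 m.
The plate makes 60.3° with the vertical, i.e. θ = 90° − 60.3° = 29.7° to the horizontal. Measuring y along the incline from the free-surface line, vertical depth h = y·sinθ with sinθ = 0.495459.
Along the incline, y_c = h_c/sinθ = 2.52065/0.495459 = 5.0875 m.
The centroid lies 1.18/2 = 0.59 m below the top edge, so the top edge sits at y_top = 5.0875 − 0.59 = 4.4975 m along the incline.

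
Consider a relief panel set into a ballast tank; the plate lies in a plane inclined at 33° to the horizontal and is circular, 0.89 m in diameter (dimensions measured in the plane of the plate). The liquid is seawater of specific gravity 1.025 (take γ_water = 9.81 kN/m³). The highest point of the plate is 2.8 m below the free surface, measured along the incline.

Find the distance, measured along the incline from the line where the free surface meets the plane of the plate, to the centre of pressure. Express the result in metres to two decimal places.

γ = 1.025 × 9.81 = 10.05525 kN/m³.
Let θ = 33° be the plate's angle to the horizontal; measure y along the incline from where the plane meets the free surface. Vertical depth h = y·sinθ with sinθ = 0.544639.
The centroid is at the centre, 0.445 m below the top of the plate, so y_c = 2.8 + 0.445 = 3.245 m and h_c = 3.245 × 0.544639 = 1.76735 m.
A = π(0.445)² = 0.622114 m².
Resultant F = γ·h_c·A = 10.05525 × 1.76735 × 0.622114 = 11.0557 kN.
I_c = πr⁴/4 = π × 0.445⁴/4 = 0.0307985 m⁴.
Centre of pressure: y_p = y_c + I_c/(y_c·A) = 3.245 + 0.0307985/(3.245 × 0.622114) = 3.245 + 0.0152561 = 3.26026 m along the plane.

y_p = 3.26 m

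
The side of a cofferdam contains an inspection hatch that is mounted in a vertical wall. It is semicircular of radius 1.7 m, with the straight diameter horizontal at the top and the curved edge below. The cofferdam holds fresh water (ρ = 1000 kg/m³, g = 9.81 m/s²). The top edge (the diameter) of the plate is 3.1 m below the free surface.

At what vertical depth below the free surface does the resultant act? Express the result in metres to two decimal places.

h_p = 3.87 m

γ = ρg = 1000 × 9.81 = 9810 N/m³ = 9.81 kN/m³.
The centroid of a semicircle lies 4r/(3π) = 0.721502 m from the diameter, here below the top edge, so the centroid depth is h_c = 3.1 + 0.721502 = 3.8215 m.
A = πr²/2 = π × 1.7²/2 = 4.5396 m².
Resultant F = γ·h_c·A = 9.81 × 3.8215 × 4.5396 = 170.185 kN.
I_c = (π/8 − 8/(9π))·r⁴ = 0.109757 × 1.7⁴ = 0.916701 m⁴.
Centre of pressure: y_p = y_c + I_c/(y_c·A) = 3.8215 + 0.916701/(3.8215 × 4.5396) = 3.8215 + 0.0528416 = 3.87434 m along the plane.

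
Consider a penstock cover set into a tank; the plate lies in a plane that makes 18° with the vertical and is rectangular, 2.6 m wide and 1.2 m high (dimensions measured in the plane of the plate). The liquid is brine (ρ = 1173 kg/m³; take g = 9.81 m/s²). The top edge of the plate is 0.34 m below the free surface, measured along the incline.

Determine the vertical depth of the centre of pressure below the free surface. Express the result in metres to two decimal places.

h_p = 1.02 m

γ = ρg = 1173 × 9.81 / 1000 = 11.50713 kN/m³.
The plate makes 18° with the vertical, i.e. θ = 90° − 18° = 72° to the horizontal. Measuring y along the incline from the free-surface line, vertical depth h = y·sinθ with sinθ = 0.951057.
The centroid lies 1.2/2 = 0.6 m below the top edge, so y_c = 0.34 + 0.6 = 0.94 m and h_c = 0.94 × 0.951057 = 0.893994 m.
A = 2.6 × 1.2 = 3.12 m².
Resultant F = γ·h_c·A = 11.50713 × 0.893994 × 3.12 = 32.0964 kN.
I_c = b·h³/12 = 2.6 × 1.2³/12 = 0.3744 m⁴.
Centre of pressure: y_p = y_c + I_c/(y_c·A) = 0.94 + 0.3744/(0.94 × 3.12) = 0.94 + 0.12766 = 1.06766 m along the plane.
Vertically, h_p = y_p·sinθ = 1.06766 × 0.951057 = 1.01541 m.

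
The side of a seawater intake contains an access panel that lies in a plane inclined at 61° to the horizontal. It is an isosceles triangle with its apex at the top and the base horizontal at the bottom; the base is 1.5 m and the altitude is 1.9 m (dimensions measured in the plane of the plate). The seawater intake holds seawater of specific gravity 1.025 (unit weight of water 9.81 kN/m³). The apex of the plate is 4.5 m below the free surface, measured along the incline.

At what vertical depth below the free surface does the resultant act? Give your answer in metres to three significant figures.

γ = 1.025 × 9.81 = 10.05525 kN/m³.
Let θ = 61° be the plate's angle to the horizontal; measure y along the incline from where the plane meets the free surface. Vertical depth h = y·sinθ with sinθ = 0.874620.
With the apex up, the centroid sits 2h/3 = 2 × 1.9/3 = 1.26667 m below the apex, so y_c = 4.5 + 1.26667 = 5.76667 m and h_c = 5.76667 × 0.874620 = 5.04364 m.
A = ½ × 1.5 × 1.9 = 1.425 m².
Resultant F = γ·h_c·A = 10.05525 × 5.04364 × 1.425 = 72.269 kN.
I_c = b·h³/36 = 1.5 × 1.9³/36 = 0.285792 m⁴.
Centre of pressure: y_p = y_c + I_c/(y_c·A) = 5.76667 + 0.285792/(5.76667 × 1.425) = 5.76667 + 0.0347784 = 5.80145 m along the plane.
Vertically, h_p = y_p·sinθ = 5.80145 × 0.874620 = 5.07406 m.

h_p = 5.07 m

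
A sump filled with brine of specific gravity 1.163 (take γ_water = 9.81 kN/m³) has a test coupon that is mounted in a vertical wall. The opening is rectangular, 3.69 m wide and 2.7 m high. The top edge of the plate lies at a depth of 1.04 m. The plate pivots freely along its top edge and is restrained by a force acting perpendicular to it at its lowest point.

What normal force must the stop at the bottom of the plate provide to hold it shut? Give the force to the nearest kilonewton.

γ = 1.163 × 9.81 = 11.40903 kN/m³.
The centroid lies 2.7/2 = 1.35 m below the top edge, so the centroid depth is h_c = 1.04 + 1.35 = 2.39 m.
A = 3.69 × 2.7 = 9.963 m².
Resultant F = γ·h_c·A = 11.40903 × 2.39 × 9.963 = 271.667 kN.
I_c = b·h³/12 = 3.69 × 2.7³/12 = 6.05252 m⁴.
Centre of pressure: y_p = y_c + I_c/(y_c·A) = 2.39 + 6.05252/(2.39 × 9.963) = 2.39 + 0.254184 = 2.64418 m along the plane.
The resultant acts 1.35 + 0.254184 = 1.60418 m (along the plate) below the hinge at the top edge, so the moment about the hinge is M = F × 1.60418 = 271.667 × 1.60418 = 435.803 kN·m.
A normal force at the bottom, 2.7 m from the hinge, must supply this moment: P = 435.803/2.7 = 161.409 kN.

P ≈ 161 kN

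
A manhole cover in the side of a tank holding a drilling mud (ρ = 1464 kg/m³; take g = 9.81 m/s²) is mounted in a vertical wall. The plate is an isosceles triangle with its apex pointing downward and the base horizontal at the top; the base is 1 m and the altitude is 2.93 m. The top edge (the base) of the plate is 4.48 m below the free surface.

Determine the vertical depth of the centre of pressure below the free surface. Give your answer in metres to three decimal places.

γ = ρg = 1464 × 9.81 / 1000 = 14.36184 kN/m³.
With the apex down, the centroid sits h/3 = 2.93/3 = 0.976667 m below the base (the top edge), so the centroid depth is h_c = 4.48 + 0.976667 = 5.45667 m.
A = ½ × 1 × 2.93 = 1.465 m².
Resultant F = γ·h_c·A = 14.36184 × 5.45667 × 1.465 = 114.809 kN.
I_c = b·h³/36 = 1 × 2.93³/36 = 0.698715 m⁴.
Centre of pressure: y_p = y_c + I_c/(y_c·A) = 5.45667 + 0.698715/(5.45667 × 1.465) = 5.45667 + 0.0874047 = 5.54407 m along the plane.

h_p = 5.544 m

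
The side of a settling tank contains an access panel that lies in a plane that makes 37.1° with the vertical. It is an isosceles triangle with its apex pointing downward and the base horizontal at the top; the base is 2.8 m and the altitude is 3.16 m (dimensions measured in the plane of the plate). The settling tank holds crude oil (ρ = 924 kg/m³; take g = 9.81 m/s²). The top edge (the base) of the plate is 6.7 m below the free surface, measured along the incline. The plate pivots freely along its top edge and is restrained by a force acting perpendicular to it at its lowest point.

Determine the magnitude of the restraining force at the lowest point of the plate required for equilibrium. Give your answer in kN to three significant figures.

γ = ρg = 924 × 9.81 / 1000 = 9.06444 kN/m³.
The plate makes 37.1° with the vertical, i.e. θ = 90° − 37.1° = 52.9° to the horizontal. Measuring y along the incline from the free-surface line, vertical depth h = y·sinθ with sinθ = 0.797584.
With the apex down, the centroid sits h/3 = 3.16/3 = 1.05333 m below the base (the top edge), so y_c = 6.7 + 1.05333 = 7.75333 m and h_c = 7.75333 × 0.797584 = 6.18393 m.
A = ½ × 2.8 × 3.16 = 4.424 m².
Resultant F = γ·h_c·A = 9.06444 × 6.18393 × 4.424 = 247.982 kN.
I_c = b·h³/36 = 2.8 × 3.16³/36 = 2.45424 m⁴.
Centre of pressure: y_p = y_c + I_c/(y_c·A) = 7.75333 + 2.45424/(7.75333 × 4.424) = 7.75333 + 0.0715507 = 7.82488 m along the plane.
The resultant acts 1.05333 + 0.0715507 = 1.12488 m (along the plate) below the hinge at the top edge, so the moment about the hinge is M = F × 1.12488 = 247.982 × 1.12488 = 278.95 kN·m.
A normal force at the bottom, 3.16 m from the hinge, must supply this moment: P = 278.95/3.16 = 88.2753 kN.

P ≈ 88.3 kN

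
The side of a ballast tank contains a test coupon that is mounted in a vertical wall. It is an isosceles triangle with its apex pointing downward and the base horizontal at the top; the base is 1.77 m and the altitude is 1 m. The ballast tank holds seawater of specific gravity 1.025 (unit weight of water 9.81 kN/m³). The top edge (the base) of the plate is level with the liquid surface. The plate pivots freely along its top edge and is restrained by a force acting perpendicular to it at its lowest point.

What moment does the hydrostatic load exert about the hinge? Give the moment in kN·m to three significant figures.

γ = 1.025 × 9.81 = 10.05525 kN/m³.
With the apex down, the centroid sits h/3 = 1/3 = 0.333333 m below the base (the top edge), so the centroid depth is h_c = 0.333333 m.
A = ½ × 1.77 × 1 = 0.885 m².
Resultant F = γ·h_c·A = 10.05525 × 0.333333 × 0.885 = 2.9663 kN.
I_c = b·h³/36 = 1.77 × 1³/36 = 0.0491667 m⁴.
Centre of pressure: y_p = y_c + I_c/(y_c·A) = 0.333333 + 0.0491667/(0.333333 × 0.885) = 0.333333 + 0.166667 = 0.5 m along the plane.
The resultant acts 0.333333 + 0.166667 = 0.5 m (along the plate) below the hinge at the top edge, so the moment about the hinge is M = F × 0.5 = 2.9663 × 0.5 = 1.48315 kN·m.

M ≈ 1.48 kN·m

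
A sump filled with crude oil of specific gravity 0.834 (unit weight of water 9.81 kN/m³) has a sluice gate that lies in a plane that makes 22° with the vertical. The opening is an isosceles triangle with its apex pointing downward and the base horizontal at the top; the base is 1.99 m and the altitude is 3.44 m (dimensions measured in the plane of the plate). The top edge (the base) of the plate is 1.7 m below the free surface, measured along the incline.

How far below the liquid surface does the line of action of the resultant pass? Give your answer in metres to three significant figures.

h_p = 2.85 m

γ = 0.834 × 9.81 = 8.18154 kN/m³.
The plate makes 22° with the vertical, i.e. θ = 90° − 22° = 68° to the horizontal. Measuring y along the incline from the free-surface line, vertical depth h = y·sinθ with sinθ = 0.927184.
With the apex down, the centroid sits h/3 = 3.44/3 = 1.14667 m below the base (the top edge), so y_c = 1.7 + 1.14667 = 2.84667 m and h_c = 2.84667 × 0.927184 = 2.63939 m.
A = ½ × 1.99 × 3.44 = 3.4228 m².
Resultant F = γ·h_c·A = 8.18154 × 2.63939 × 3.4228 = 73.9129 kN.
I_c = b·h³/36 = 1.99 × 3.44³/36 = 2.25022 m⁴.
Centre of pressure: y_p = y_c + I_c/(y_c·A) = 2.84667 + 2.25022/(2.84667 × 3.4228) = 2.84667 + 0.230944 = 3.07761 m along the plane.
Vertically, h_p = y_p·sinθ = 3.07761 × 0.927184 = 2.85351 m.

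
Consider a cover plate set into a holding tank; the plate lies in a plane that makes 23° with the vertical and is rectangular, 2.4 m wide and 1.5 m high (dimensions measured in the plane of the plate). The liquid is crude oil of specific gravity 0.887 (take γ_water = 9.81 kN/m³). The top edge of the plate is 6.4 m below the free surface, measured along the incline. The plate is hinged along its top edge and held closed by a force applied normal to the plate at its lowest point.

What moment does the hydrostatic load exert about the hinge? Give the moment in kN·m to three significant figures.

M ≈ 160 kN·m

γ = 0.887 × 9.81 = 8.70147 kN/m³.
The plate makes 23° with the vertical, i.e. θ = 90° − 23° = 67° to the horizontal. Measuring y along the incline from the free-surface line, vertical depth h = y·sinθ with sinθ = 0.920505.
The centroid lies 1.5/2 = 0.75 m below the top edge, so y_c = 6.4 + 0.75 = 7.15 m and h_c = 7.15 × 0.920505 = 6.58161 m.
A = 2.4 × 1.5 = 3.6 m².
Resultant F = γ·h_c·A = 8.70147 × 6.58161 × 3.6 = 206.171 kN.
I_c = b·h³/12 = 2.4 × 1.5³/12 = 0.675 m⁴.
Centre of pressure: y_p = y_c + I_c/(y_c·A) = 7.15 + 0.675/(7.15 × 3.6) = 7.15 + 0.0262238 = 7.17622 m along the plane.
The resultant acts 0.75 + 0.0262238 = 0.776224 m (along the plate) below the hinge at the top edge, so the moment about the hinge is M = F × 0.776224 = 206.171 × 0.776224 = 160.035 kN·m.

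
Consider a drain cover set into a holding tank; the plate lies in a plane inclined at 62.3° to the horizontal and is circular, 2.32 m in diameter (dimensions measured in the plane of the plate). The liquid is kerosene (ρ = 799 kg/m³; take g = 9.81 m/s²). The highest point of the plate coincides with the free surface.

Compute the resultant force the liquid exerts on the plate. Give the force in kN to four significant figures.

γ = ρg = 799 × 9.81 / 1000 = 7.83819 kN/m³.
Let θ = 62.3° be the plate's angle to the horizontal; measure y along the incline from where the plane meets the free surface. Vertical depth h = y·sinθ with sinθ = 0.885394.
The centroid is at the centre, 1.16 m below the top of the plate, so y_c = 1.16 m and h_c = 1.16 × 0.885394 = 1.02706 m.
A = π(1.16)² = 4.22733 m².
Resultant F = γ·h_c·A = 7.83819 × 1.02706 × 4.22733 = 34.0312 kN.

F ≈ 34.03 kN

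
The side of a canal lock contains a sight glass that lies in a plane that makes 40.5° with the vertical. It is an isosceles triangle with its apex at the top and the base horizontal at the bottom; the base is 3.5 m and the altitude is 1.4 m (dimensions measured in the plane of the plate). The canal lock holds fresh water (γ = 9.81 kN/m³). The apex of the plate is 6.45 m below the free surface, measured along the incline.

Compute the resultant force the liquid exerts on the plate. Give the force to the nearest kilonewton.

γ = 9.81 kN/m³.
The plate makes 40.5° with the vertical, i.e. θ = 90° − 40.5° = 49.5° to the horizontal. Measuring y along the incline from the free-surface line, vertical depth h = y·sinθ with sinθ = 0.760406.
With the apex up, the centroid sits 2h/3 = 2 × 1.4/3 = 0.933333 m below the apex, so y_c = 6.45 + 0.933333 = 7.38333 m and h_c = 7.38333 × 0.760406 = 5.61433 m.
A = ½ × 3.5 × 1.4 = 2.45 m².
Resultant F = γ·h_c·A = 9.81 × 5.61433 × 2.45 = 134.938 kN.

F ≈ 135 kN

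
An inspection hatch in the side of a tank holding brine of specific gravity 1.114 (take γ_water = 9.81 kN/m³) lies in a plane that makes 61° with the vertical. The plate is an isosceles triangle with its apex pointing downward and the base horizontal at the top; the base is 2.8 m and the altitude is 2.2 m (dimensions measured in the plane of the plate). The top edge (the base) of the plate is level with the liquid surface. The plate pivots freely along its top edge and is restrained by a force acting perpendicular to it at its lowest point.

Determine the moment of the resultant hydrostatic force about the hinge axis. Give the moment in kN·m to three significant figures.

M ≈ 13.2 kN·m

γ = 1.114 × 9.81 = 10.92834 kN/m³.
The plate makes 61° with the vertical, i.e. θ = 90° − 61° = 29° to the horizontal. Measuring y along the incline from the free-surface line, vertical depth h = y·sinθ with sinθ = 0.484810.
With the apex down, the centroid sits h/3 = 2.2/3 = 0.733333 m below the base (the top edge), so y_c = 0.733333 m and h_c = 0.733333 × 0.484810 = 0.355527 m.
A = ½ × 2.8 × 2.2 = 3.08 m².
Resultant F = γ·h_c·A = 10.92834 × 0.355527 × 3.08 = 11.9668 kN.
I_c = b·h³/36 = 2.8 × 2.2³/36 = 0.828178 m⁴.
Centre of pressure: y_p = y_c + I_c/(y_c·A) = 0.733333 + 0.828178/(0.733333 × 3.08) = 0.733333 + 0.366667 = 1.1 m along the plane.
The resultant acts 0.733333 + 0.366667 = 1.1 m (along the plate) below the hinge at the top edge, so the moment about the hinge is M = F × 1.1 = 11.9668 × 1.1 = 13.1635 kN·m.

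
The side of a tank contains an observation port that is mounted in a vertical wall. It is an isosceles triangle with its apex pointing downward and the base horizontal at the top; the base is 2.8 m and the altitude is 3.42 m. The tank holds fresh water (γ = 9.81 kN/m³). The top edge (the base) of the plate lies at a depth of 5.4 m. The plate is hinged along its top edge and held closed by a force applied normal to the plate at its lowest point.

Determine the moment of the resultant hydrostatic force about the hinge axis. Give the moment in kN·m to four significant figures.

M ≈ 380.7 kN·m

γ = 9.81 kN/m³.
With the apex down, the centroid sits h/3 = 3.42/3 = 1.14 m below the base (the top edge), so the centroid depth is h_c = 5.4 + 1.14 = 6.54 m.
A = ½ × 2.8 × 3.42 = 4.788 m².
Resultant F = γ·h_c·A = 9.81 × 6.54 × 4.788 = 307.186 kN.
I_c = b·h³/36 = 2.8 × 3.42³/36 = 3.11124 m⁴.
Centre of pressure: y_p = y_c + I_c/(y_c·A) = 6.54 + 3.11124/(6.54 × 4.788) = 6.54 + 0.0993577 = 6.63936 m along the plane.
The resultant acts 1.14 + 0.0993577 = 1.23936 m (along the plate) below the hinge at the top edge, so the moment about the hinge is M = F × 1.23936 = 307.186 × 1.23936 = 380.714 kN·m.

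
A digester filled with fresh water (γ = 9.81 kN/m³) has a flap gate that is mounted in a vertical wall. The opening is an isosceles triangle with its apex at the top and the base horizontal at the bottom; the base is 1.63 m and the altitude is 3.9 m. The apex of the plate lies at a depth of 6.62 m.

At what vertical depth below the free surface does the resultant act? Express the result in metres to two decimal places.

h_p = 9.31 m

γ = 9.81 kN/m³.
With the apex up, the centroid sits 2h/3 = 2 × 3.9/3 = 2.6 m below the apex, so the centroid depth is h_c = 6.62 + 2.6 = 9.22 m.
A = ½ × 1.63 × 3.9 = 3.1785 m².
Resultant F = γ·h_c·A = 9.81 × 9.22 × 3.1785 = 287.49 kN.
I_c = b·h³/36 = 1.63 × 3.9³/36 = 2.68583 m⁴.
Centre of pressure: y_p = y_c + I_c/(y_c·A) = 9.22 + 2.68583/(9.22 × 3.1785) = 9.22 + 0.0916485 = 9.31165 m along the plane.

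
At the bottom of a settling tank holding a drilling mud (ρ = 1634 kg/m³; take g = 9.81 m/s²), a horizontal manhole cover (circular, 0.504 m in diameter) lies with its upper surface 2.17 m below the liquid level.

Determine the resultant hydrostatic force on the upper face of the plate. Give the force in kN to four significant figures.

F ≈ 6.940 kN

γ = ρg = 1634 × 9.81 / 1000 = 16.02954 kN/m³.
The plate is horizontal, so pressure is uniform at p = γ·h = 16.02954 × 2.17 = 34.7841 kN/m².
A = π(0.252)² = 0.199504 m².
F = p·A = 34.7841 × 0.199504 = 6.93957 kN.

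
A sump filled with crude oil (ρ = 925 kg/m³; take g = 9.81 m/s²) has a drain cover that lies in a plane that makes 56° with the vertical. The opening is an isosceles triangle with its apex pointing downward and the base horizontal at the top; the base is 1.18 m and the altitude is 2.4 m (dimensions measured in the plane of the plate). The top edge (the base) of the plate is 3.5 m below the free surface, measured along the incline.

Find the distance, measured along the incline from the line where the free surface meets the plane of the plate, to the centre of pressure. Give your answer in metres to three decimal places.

y_p = 4.374 m

γ = ρg = 925 × 9.81 / 1000 = 9.07425 kN/m³.
The plate makes 56° with the vertical, i.e. θ = 90° − 56° = 34° to the horizontal. Measuring y along the incline from the free-surface line, vertical depth h = y·sinθ with sinθ = 0.559193.
With the apex down, the centroid sits h/3 = 2.4/3 = 0.8 m below the base (the top edge), so y_c = 3.5 + 0.8 = 4.3 m and h_c = 4.3 × 0.559193 = 2.40453 m.
A = ½ × 1.18 × 2.4 = 1.416 m².
Resultant F = γ·h_c·A = 9.07425 × 2.40453 × 1.416 = 30.8961 kN.
I_c = b·h³/36 = 1.18 × 2.4³/36 = 0.45312 m⁴.
Centre of pressure: y_p = y_c + I_c/(y_c·A) = 4.3 + 0.45312/(4.3 × 1.416) = 4.3 + 0.0744186 = 4.37442 m along the plane.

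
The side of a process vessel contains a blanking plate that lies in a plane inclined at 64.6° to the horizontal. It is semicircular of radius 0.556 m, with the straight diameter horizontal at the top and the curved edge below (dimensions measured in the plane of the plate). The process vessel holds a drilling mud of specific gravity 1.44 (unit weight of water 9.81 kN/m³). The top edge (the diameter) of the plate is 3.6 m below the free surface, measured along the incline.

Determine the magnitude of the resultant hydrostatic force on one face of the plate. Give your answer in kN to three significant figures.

F ≈ 23.8 kN

γ = 1.44 × 9.81 = 14.1264 kN/m³.
Let θ = 64.6° be the plate's angle to the horizontal; measure y along the incline from where the plane meets the free surface. Vertical depth h = y·sinθ with sinθ = 0.903335.
The centroid of a semicircle lies 4r/(3π) = 0.235974 m from the diameter, here below the top edge, so y_c = 3.6 + 0.235974 = 3.83597 m and h_c = 3.83597 × 0.903335 = 3.46517 m.
A = πr²/2 = π × 0.556²/2 = 0.48559 m².
Resultant F = γ·h_c·A = 14.1264 × 3.46517 × 0.48559 = 23.7698 kN.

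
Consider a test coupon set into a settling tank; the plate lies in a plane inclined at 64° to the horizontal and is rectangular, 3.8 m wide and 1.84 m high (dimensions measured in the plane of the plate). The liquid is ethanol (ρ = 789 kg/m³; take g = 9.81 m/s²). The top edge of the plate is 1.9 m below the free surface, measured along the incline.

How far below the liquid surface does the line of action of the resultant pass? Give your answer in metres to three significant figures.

h_p = 2.62 m

γ = ρg = 789 × 9.81 / 1000 = 7.74009 kN/m³.
Let θ = 64° be the plate's angle to the horizontal; measure y along the incline from where the plane meets the free surface. Vertical depth h = y·sinθ with sinθ = 0.898794.
The centroid lies 1.84/2 = 0.92 m below the top edge, so y_c = 1.9 + 0.92 = 2.82 m and h_c = 2.82 × 0.898794 = 2.5346 m.
A = 3.8 × 1.84 = 6.992 m².
Resultant F = γ·h_c·A = 7.74009 × 2.5346 × 6.992 = 137.169 kN.
I_c = b·h³/12 = 3.8 × 1.84³/12 = 1.97268 m⁴.
Centre of pressure: y_p = y_c + I_c/(y_c·A) = 2.82 + 1.97268/(2.82 × 6.992) = 2.82 + 0.100047 = 2.92005 m along the plane.
Vertically, h_p = y_p·sinθ = 2.92005 × 0.898794 = 2.62452 m.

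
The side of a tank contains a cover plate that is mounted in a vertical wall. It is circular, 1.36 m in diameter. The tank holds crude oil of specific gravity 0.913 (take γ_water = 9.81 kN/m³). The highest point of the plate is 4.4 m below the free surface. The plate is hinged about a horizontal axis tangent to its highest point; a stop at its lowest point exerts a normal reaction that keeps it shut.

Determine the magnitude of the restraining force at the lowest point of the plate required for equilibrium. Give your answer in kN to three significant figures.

γ = 0.913 × 9.81 = 8.95653 kN/m³.
The centroid is at the centre, 0.68 m below the top of the plate, so the centroid depth is h_c = 4.4 + 0.68 = 5.08 m.
A = π(0.68)² = 1.45267 m².
Resultant F = γ·h_c·A = 8.95653 × 5.08 × 1.45267 = 66.0953 kN.
I_c = πr⁴/4 = π × 0.68⁴/4 = 0.167929 m⁴.
Centre of pressure: y_p = y_c + I_c/(y_c·A) = 5.08 + 0.167929/(5.08 × 1.45267) = 5.08 + 0.022756 = 5.10276 m along the plane.
The resultant acts 0.68 + 0.022756 = 0.702756 m (along the plate) below the hinge at the top edge, so the moment about the hinge is M = F × 0.702756 = 66.0953 × 0.702756 = 46.4489 kN·m.
A normal force at the bottom, 1.36 m from the hinge, must supply this moment: P = 46.4489/1.36 = 34.1536 kN.

P ≈ 34.2 kN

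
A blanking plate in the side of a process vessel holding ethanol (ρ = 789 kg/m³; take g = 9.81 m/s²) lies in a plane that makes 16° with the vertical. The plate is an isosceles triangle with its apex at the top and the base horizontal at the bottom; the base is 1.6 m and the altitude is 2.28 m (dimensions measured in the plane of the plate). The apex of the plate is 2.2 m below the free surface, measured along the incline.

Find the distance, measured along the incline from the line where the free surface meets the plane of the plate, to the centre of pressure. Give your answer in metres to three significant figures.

y_p = 3.80 m

γ = ρg = 789 × 9.81 / 1000 = 7.74009 kN/m³.
The plate makes 16° with the vertical, i.e. θ = 90° − 16° = 74° to the horizontal. Measuring y along the incline from the free-surface line, vertical depth h = y·sinθ with sinθ = 0.961262.
With the apex up, the centroid sits 2h/3 = 2 × 2.28/3 = 1.52 m below the apex, so y_c = 2.2 + 1.52 = 3.72 m and h_c = 3.72 × 0.961262 = 3.57589 m.
A = ½ × 1.6 × 2.28 = 1.824 m².
Resultant F = γ·h_c·A = 7.74009 × 3.57589 × 1.824 = 50.4841 kN.
I_c = b·h³/36 = 1.6 × 2.28³/36 = 0.526771 m⁴.
Centre of pressure: y_p = y_c + I_c/(y_c·A) = 3.72 + 0.526771/(3.72 × 1.824) = 3.72 + 0.0776344 = 3.79763 m along the plane.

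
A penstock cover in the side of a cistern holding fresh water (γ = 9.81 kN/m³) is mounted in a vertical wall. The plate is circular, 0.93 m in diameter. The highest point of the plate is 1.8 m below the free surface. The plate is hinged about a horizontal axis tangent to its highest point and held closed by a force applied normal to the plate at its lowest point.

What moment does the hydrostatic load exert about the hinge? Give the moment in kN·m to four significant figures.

γ = 9.81 kN/m³.
The centroid is at the centre, 0.465 m below the top of the plate, so the centroid depth is h_c = 1.8 + 0.465 = 2.265 m.
A = π(0.465)² = 0.679291 m².
Resultant F = γ·h_c·A = 9.81 × 2.265 × 0.679291 = 15.0936 kN.
I_c = πr⁴/4 = π × 0.465⁴/4 = 0.0367199 m⁴.
Centre of pressure: y_p = y_c + I_c/(y_c·A) = 2.265 + 0.0367199/(2.265 × 0.679291) = 2.265 + 0.0238659 = 2.28887 m along the plane.
The resultant acts 0.465 + 0.0238659 = 0.488866 m (along the plate) below the hinge at the top edge, so the moment about the hinge is M = F × 0.488866 = 15.0936 × 0.488866 = 7.37875 kN·m.

M ≈ 7.379 kN·m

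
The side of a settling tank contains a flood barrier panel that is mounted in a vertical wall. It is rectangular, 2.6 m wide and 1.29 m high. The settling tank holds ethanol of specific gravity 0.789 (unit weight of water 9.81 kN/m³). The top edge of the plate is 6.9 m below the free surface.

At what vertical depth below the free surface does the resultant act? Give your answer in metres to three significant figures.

h_p = 7.56 m

γ = 0.789 × 9.81 = 7.74009 kN/m³.
The centroid lies 1.29/2 = 0.645 m below the top edge, so the centroid depth is h_c = 6.9 + 0.645 = 7.545 m.
A = 2.6 × 1.29 = 3.354 m².
Resultant F = γ·h_c·A = 7.74009 × 7.545 × 3.354 = 195.87 kN.
I_c = b·h³/12 = 2.6 × 1.29³/12 = 0.465116 m⁴.
Centre of pressure: y_p = y_c + I_c/(y_c·A) = 7.545 + 0.465116/(7.545 × 3.354) = 7.545 + 0.0183797 = 7.56338 m along the plane.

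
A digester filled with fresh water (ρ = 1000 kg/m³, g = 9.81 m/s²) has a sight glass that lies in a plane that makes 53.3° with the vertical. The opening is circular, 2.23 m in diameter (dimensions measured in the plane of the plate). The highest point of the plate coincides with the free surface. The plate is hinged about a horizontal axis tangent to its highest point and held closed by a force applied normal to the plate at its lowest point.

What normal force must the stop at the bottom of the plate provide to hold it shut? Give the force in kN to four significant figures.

γ = ρg = 1000 × 9.81 = 9810 N/m³ = 9.81 kN/m³.
The plate makes 53.3° with the vertical, i.e. θ = 90° − 53.3° = 36.7° to the horizontal. Measuring y along the incline from the free-surface line, vertical depth h = y·sinθ with sinθ = 0.597625.
The centroid is at the centre, 1.115 m below the top of the plate, so y_c = 1.115 m and h_c = 1.115 × 0.597625 = 0.666352 m.
A = π(1.115)² = 3.90571 m².
Resultant F = γ·h_c·A = 9.81 × 0.666352 × 3.90571 = 25.5313 kN.
I_c = πr⁴/4 = π × 1.115⁴/4 = 1.21392 m⁴.
Centre of pressure: y_p = y_c + I_c/(y_c·A) = 1.115 + 1.21392/(1.115 × 3.90571) = 1.115 + 0.27875 = 1.39375 m along the plane.
The resultant acts 1.115 + 0.27875 = 1.39375 m (along the plate) below the hinge at the top edge, so the moment about the hinge is M = F × 1.39375 = 25.5313 × 1.39375 = 35.5842 kN·m.
A normal force at the bottom, 2.23 m from the hinge, must supply this moment: P = 35.5842/2.23 = 15.957 kN.

P ≈ 15.96 kN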